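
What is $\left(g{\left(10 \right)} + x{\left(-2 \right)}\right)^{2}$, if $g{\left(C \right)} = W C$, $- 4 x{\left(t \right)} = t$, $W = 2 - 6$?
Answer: $\frac{6241}{4} \approx 1560.3$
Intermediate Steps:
$W = -4$ ($W = 2 - 6 = -4$)
$x{\left(t \right)} = - \frac{t}{4}$
$g{\left(C \right)} = - 4 C$
$\left(g{\left(10 \right)} + x{\left(-2 \right)}\right)^{2} = \left(\left(-4\right) 10 - - \frac{1}{2}\right)^{2} = \left(-40 + \frac{1}{2}\right)^{2} = \left(- \frac{79}{2}\right)^{2} = \frac{6241}{4}$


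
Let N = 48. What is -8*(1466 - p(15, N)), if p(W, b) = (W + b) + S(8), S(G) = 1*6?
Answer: -11176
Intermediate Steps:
S(G) = 6
p(W, b) = 6 + W + b (p(W, b) = (W + b) + 6 = 6 + W + b)
-8*(1466 - p(15, N)) = -8*(1466 - (6 + 15 + 48)) = -8*(1466 - 1*69) = -8*(1466 - 69) = -8*1397 = -11176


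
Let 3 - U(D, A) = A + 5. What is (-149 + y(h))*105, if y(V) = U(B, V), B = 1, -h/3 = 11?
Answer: -12390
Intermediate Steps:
h = -33 (h = -3*11 = -33)
U(D, A) = -2 - A (U(D, A) = 3 - (A + 5) = 3 - (5 + A) = 3 + (-5 - A) = -2 - A)
y(V) = -2 - V
(-149 + y(h))*105 = (-149 + (-2 - 1*(-33)))*105 = (-149 + (-2 + 33))*105 = (-149 + 31)*105 = -118*105 = -12390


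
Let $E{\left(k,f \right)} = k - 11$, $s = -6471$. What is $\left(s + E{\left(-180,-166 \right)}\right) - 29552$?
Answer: $-36214$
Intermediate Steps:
$E{\left(k,f \right)} = -11 + k$
$\left(s + E{\left(-180,-166 \right)}\right) - 29552 = \left(-6471 - 191\right) - 29552 = -6662 - 29552 = -36214$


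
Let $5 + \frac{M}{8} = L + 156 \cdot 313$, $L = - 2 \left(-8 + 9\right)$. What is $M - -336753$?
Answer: $727321$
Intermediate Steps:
$L = -2$ ($L = \left(-2\right) 1 = -2$)
$M = 390568$ ($M = -40 + 8 \left(-2 + 156 \cdot 313\right) = -40 + 8 \left(-2 + 48828\right) = -40 + 8 \cdot 48826 = -40 + 390608 = 390568$)
$M - -336753 = 390568 - -336753 = 390568 + 336753 = 727321$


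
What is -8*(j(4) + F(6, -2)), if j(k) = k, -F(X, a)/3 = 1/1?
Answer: -8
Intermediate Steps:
F(X, a) = -3 (F(X, a) = -3/1 = -3*1 = -3)
-8*(j(4) + F(6, -2)) = -8*(4 - 3) = -8*1 = -8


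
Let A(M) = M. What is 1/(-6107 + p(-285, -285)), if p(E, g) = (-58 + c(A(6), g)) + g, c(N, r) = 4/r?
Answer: -285/1838254 ≈ -0.00015504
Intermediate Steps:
p(E, g) = -58 + g + 4/g (p(E, g) = (-58 + 4/g) + g = -58 + g + 4/g)
1/(-6107 + p(-285, -285)) = 1/(-6107 + (-58 - 285 + 4/(-285))) = 1/(-6107 + (-58 - 285 + 4*(-1/285))) = 1/(-6107 + (-58 - 285 - 4/285)) = 1/(-6107 - 97759/285) = 1/(-1838254/285) = -285/1838254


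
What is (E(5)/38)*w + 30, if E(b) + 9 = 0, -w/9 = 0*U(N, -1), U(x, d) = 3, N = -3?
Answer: 30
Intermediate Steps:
w = 0 (w = -0*3 = -9*0 = 0)
E(b) = -9 (E(b) = -9 + 0 = -9)
(E(5)/38)*w + 30 = -9/38*0 + 30 = 0 + 30 = 30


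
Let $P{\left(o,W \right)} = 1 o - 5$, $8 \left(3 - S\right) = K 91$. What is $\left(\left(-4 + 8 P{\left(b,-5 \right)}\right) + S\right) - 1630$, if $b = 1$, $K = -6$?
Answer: $- \frac{6379}{4} \approx -1594.8$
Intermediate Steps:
$S = \frac{285}{4}$ ($S = 3 - \frac{\left(-6\right) 91}{8} = 3 - - \frac{273}{4} = 3 + \frac{273}{4} = \frac{285}{4} \approx 71.25$)
$P{\left(o,W \right)} = -5 + o$ ($P{\left(o,W \right)} = o - 5 = -5 + o$)
$\left(\left(-4 + 8 P{\left(b,-5 \right)}\right) + S\right) - 1630 = \left(\left(-4 + 8 \left(-5 + 1\right)\right) + \frac{285}{4}\right) - 1630 = \left(\left(-4 + 8 \left(-4\right)\right) + \frac{285}{4}\right) - 1630 = \left(\left(-4 - 32\right) + \frac{285}{4}\right) - 1630 = \left(-36 + \frac{285}{4}\right) - 1630 = \frac{141}{4} - 1630 = - \frac{6379}{4}$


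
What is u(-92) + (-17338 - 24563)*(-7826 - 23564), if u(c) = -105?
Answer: 1315272285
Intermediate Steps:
u(-92) + (-17338 - 24563)*(-7826 - 23564) = -105 + (-17338 - 24563)*(-7826 - 23564) = -105 - 41901*(-31390) = -105 + 1315272390 = 1315272285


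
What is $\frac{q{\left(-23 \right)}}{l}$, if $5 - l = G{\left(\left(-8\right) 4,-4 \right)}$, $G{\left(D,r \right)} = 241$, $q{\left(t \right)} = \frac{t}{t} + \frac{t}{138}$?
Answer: $- \frac{5}{1416} \approx -0.0035311$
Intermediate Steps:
$q{\left(t \right)} = 1 + \frac{t}{138}$ ($q{\left(t \right)} = 1 + t \frac{1}{138} = 1 + \frac{t}{138}$)
$l = -236$ ($l = 5 - 241 = -236$)
$\frac{q{\left(-23 \right)}}{l} = \frac{1 + \frac{1}{138} \left(-23\right)}{-236} = \left(1 - \frac{1}{6}\right) \left(- \frac{1}{236}\right) = \frac{5}{6} \left(- \frac{1}{236}\right) = - \frac{5}{1416}$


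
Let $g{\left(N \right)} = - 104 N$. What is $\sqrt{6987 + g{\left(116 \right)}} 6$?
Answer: $6 i \sqrt{5077} \approx 427.52 i$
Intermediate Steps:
$\sqrt{6987 + g{\left(116 \right)}} 6 = \sqrt{6987 - 12064} \cdot 6 = \sqrt{-5077} \cdot 6 = i \sqrt{5077} \cdot 6 = 6 i \sqrt{5077}$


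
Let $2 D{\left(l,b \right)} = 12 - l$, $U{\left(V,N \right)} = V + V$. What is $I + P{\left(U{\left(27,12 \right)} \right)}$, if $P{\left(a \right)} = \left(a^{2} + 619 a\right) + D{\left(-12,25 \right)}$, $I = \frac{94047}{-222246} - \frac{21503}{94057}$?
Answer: $\frac{253307610144457}{6967930674} \approx 36353.0$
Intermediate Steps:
$U{\left(V,N \right)} = 2 V$
$D{\left(l,b \right)} = 6 - \frac{l}{2}$ ($D{\left(l,b \right)} = \frac{12 - l}{2} = 6 - \frac{l}{2}$)
$I = - \frac{4541578139}{6967930674}$ ($I = 94047 \left(- \frac{1}{222246}\right) - \frac{21503}{94057} = - \frac{31349}{74082} - \frac{21503}{94057} = - \frac{4541578139}{6967930674} \approx -0.65178$)
$P{\left(a \right)} = 12 + a^{2} + 619 a$ ($P{\left(a \right)} = \left(a^{2} + 619 a\right) + \left(6 - -6\right) = \left(a^{2} + 619 a\right) + \left(6 + 6\right) = \left(a^{2} + 619 a\right) + 12 = 12 + a^{2} + 619 a$)
$I + P{\left(U{\left(27,12 \right)} \right)} = - \frac{4541578139}{6967930674} + \left(12 + \left(2 \cdot 27\right)^{2} + 619 \cdot 2 \cdot 27\right) = - \frac{4541578139}{6967930674} + \left(12 + 54^{2} + 619 \cdot 54\right) = - \frac{4541578139}{6967930674} + \left(12 + 2916 + 33426\right) = - \frac{4541578139}{6967930674} + 36354 = \frac{253307610144457}{6967930674}$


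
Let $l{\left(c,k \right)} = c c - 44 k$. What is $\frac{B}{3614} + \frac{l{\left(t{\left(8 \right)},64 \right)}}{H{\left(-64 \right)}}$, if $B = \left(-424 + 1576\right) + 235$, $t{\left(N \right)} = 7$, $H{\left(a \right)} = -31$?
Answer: $\frac{10042935}{112034} \approx 89.642$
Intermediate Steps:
$B = 1387$ ($B = 1152 + 235 = 1387$)
$l{\left(c,k \right)} = c^{2} - 44 k$
$\frac{B}{3614} + \frac{l{\left(t{\left(8 \right)},64 \right)}}{H{\left(-64 \right)}} = \frac{1387}{3614} + \frac{7^{2} - 2816}{-31} = 1387 \cdot \frac{1}{3614} + \left(49 - 2816\right) \left(- \frac{1}{31}\right) = \frac{1387}{3614} - - \frac{2767}{31} = \frac{1387}{3614} + \frac{2767}{31} = \frac{10042935}{112034}$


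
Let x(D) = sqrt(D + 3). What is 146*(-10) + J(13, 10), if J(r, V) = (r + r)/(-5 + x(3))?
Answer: -27870/19 - 26*sqrt(6)/19 ≈ -1470.2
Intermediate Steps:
x(D) = sqrt(3 + D)
J(r, V) = 2*r/(-5 + sqrt(6)) (J(r, V) = (r + r)/(-5 + sqrt(3 + 3)) = (2*r)/(-5 + sqrt(6)) = 2*r/(-5 + sqrt(6)))
146*(-10) + J(13, 10) = 146*(-10) + (-10/19*13 - 2/19*13*sqrt(6)) = -1460 + (-130/19 - 26*sqrt(6)/19) = -27870/19 - 26*sqrt(6)/19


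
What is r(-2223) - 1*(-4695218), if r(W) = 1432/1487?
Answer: 6981790598/1487 ≈ 4.6952e+6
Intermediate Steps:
r(W) = 1432/1487 (r(W) = 1432*(1/1487) = 1432/1487)
r(-2223) - 1*(-4695218) = 1432/1487 - 1*(-4695218) = 1432/1487 + 4695218 = 6981790598/1487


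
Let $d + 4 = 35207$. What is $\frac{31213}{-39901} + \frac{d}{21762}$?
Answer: $\frac{725377597}{868325562} \approx 0.83537$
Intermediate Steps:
$d = 35203$ ($d = -4 + 35207 = 35203$)
$\frac{31213}{-39901} + \frac{d}{21762} = \frac{31213}{-39901} + \frac{35203}{21762} = 31213 \left(- \frac{1}{39901}\right) + 35203 \cdot \frac{1}{21762} = - \frac{31213}{39901} + \frac{35203}{21762} = \frac{725377597}{868325562}$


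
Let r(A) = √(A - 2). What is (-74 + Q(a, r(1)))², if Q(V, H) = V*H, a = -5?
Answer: 5451 + 740*I ≈ 5451.0 + 740.0*I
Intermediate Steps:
r(A) = √(-2 + A)
Q(V, H) = H*V
(-74 + Q(a, r(1)))² = (-74 + √(-2 + 1)*(-5))² = (-74 + √(-1)*(-5))² = (-74 + I*(-5))² = (-74 - 5*I)²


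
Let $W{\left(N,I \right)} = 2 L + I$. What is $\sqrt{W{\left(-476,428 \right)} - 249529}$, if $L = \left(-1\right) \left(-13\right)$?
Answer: $45 i \sqrt{123} \approx 499.07 i$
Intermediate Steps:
$L = 13$
$W{\left(N,I \right)} = 26 + I$ ($W{\left(N,I \right)} = 2 \cdot 13 + I = 26 + I$)
$\sqrt{W{\left(-476,428 \right)} - 249529} = \sqrt{\left(26 + 428\right) - 249529} = \sqrt{454 - 249529} = \sqrt{-249075} = 45 i \sqrt{123}$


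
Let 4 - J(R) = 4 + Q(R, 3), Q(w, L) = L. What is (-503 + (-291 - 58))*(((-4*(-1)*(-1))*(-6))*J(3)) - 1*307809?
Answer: -246465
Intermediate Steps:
J(R) = -3 (J(R) = 4 - (4 + 3) = 4 - 1*7 = 4 - 7 = -3)
(-503 + (-291 - 58))*(((-4*(-1)*(-1))*(-6))*J(3)) - 1*307809 = (-503 + (-291 - 58))*(((-4*(-1)*(-1))*(-6))*(-3)) - 1*307809 = (-503 - 349)*(((4*(-1))*(-6))*(-3)) - 307809 = -852*(-4*(-6))*(-3) - 307809 = -20448*(-3) - 307809 = -852*(-72) - 307809 = 61344 - 307809 = -246465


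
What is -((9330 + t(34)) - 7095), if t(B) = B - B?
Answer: -2235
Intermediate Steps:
t(B) = 0
-((9330 + t(34)) - 7095) = -((9330 + 0) - 7095) = -(9330 - 7095) = -1*2235 = -2235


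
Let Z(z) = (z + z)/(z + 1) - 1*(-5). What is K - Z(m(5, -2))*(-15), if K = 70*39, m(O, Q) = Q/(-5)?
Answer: 19695/7 ≈ 2813.6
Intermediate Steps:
m(O, Q) = -Q/5 (m(O, Q) = Q*(-⅕) = -Q/5)
Z(z) = 5 + 2*z/(1 + z) (Z(z) = (2*z)/(1 + z) + 5 = 2*z/(1 + z) + 5 = 5 + 2*z/(1 + z))
K = 2730
K - Z(m(5, -2))*(-15) = 2730 - (5 + 7*(-⅕*(-2)))/(1 - ⅕*(-2))*(-15) = 2730 - (5 + 7*(⅖))/(1 + ⅖)*(-15) = 2730 - (5 + 14/5)/(7/5)*(-15) = 2730 - (5/7)*(39/5)*(-15) = 2730 - 39*(-15)/7 = 2730 - 1*(-585/7) = 2730 + 585/7 = 19695/7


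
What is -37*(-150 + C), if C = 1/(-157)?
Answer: 871387/157 ≈ 5550.2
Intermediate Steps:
C = -1/157 ≈ -0.0063694
-37*(-150 + C) = -37*(-150 - 1/157) = -37*(-23551/157) = 871387/157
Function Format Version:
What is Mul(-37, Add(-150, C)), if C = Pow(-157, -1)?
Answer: Rational(871387, 157) ≈ 5550.2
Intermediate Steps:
C = Rational(-1, 157) ≈ -0.0063694
Mul(-37, Add(-150, C)) = Mul(-37, Add(-150, Rational(-1, 157))) = Mul(-37, Rational(-23551, 157)) = Rational(871387, 157)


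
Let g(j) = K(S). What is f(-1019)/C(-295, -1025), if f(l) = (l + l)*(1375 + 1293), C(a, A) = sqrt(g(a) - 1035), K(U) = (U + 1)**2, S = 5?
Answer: 5437384*I*sqrt(111)/333 ≈ 1.7203e+5*I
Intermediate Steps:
K(U) = (1 + U)**2
g(j) = 36 (g(j) = (1 + 5)**2 = 6**2 = 36)
C(a, A) = 3*I*sqrt(111) (C(a, A) = sqrt(36 - 1035) = sqrt(-999) = 3*I*sqrt(111))
f(l) = 5336*l (f(l) = (2*l)*2668 = 5336*l)
f(-1019)/C(-295, -1025) = (5336*(-1019))/((3*I*sqrt(111))) = -(-5437384)*I*sqrt(111)/333 = 5437384*I*sqrt(111)/333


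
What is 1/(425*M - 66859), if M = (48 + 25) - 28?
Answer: -1/47734 ≈ -2.0949e-5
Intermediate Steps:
M = 45 (M = 73 - 28 = 45)
1/(425*M - 66859) = 1/(425*45 - 66859) = 1/(19125 - 66859) = 1/(-47734) = -1/47734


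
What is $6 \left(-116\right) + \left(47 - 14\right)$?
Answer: $-663$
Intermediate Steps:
$6 \left(-116\right) + \left(47 - 14\right) = -696 + 33 = -663$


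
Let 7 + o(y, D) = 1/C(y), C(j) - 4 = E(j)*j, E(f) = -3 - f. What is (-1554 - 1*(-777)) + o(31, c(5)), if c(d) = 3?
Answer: -823201/1050 ≈ -784.00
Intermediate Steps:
C(j) = 4 + j*(-3 - j) (C(j) = 4 + (-3 - j)*j = 4 + j*(-3 - j))
o(y, D) = -7 + 1/(4 - y*(3 + y))
(-1554 - 1*(-777)) + o(31, c(5)) = (-1554 - 1*(-777)) + (27 - 7*31*(3 + 31))/(-4 + 31*(3 + 31)) = (-1554 + 777) + (27 - 7*31*34)/(-4 + 31*34) = -777 + (27 - 7378)/(-4 + 1054) = -777 - 7351/1050 = -823201/1050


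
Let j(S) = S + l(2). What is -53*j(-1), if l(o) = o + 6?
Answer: -371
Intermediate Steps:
l(o) = 6 + o
j(S) = 8 + S (j(S) = S + (6 + 2) = S + 8 = 8 + S)
-53*j(-1) = -53*(8 - 1) = -53*7 = -371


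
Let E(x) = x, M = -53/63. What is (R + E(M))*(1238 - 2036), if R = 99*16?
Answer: -3790082/3 ≈ -1.2634e+6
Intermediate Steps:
M = -53/63 (M = -53*1/63 = -53/63 ≈ -0.84127)
R = 1584
(R + E(M))*(1238 - 2036) = (1584 - 53/63)*(1238 - 2036) = (99739/63)*(-798) = -3790082/3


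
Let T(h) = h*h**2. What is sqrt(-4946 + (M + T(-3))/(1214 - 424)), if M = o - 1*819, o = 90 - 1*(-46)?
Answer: I*sqrt(30873595)/79 ≈ 70.334*I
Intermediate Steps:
o = 136 (o = 90 + 46 = 136)
T(h) = h**3
M = -683 (M = 136 - 1*819 = 136 - 819 = -683)
sqrt(-4946 + (M + T(-3))/(1214 - 424)) = sqrt(-4946 + (-683 + (-3)**3)/(1214 - 424)) = sqrt(-4946 + (-683 - 27)/790) = sqrt(-4946 - 710*1/790) = sqrt(-4946 - 71/79) = sqrt(-390805/79) = I*sqrt(30873595)/79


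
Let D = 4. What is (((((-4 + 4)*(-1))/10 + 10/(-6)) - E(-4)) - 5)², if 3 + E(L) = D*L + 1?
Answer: 1156/9 ≈ 128.44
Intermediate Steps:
E(L) = -2 + 4*L (E(L) = -3 + (4*L + 1) = -3 + (1 + 4*L) = -2 + 4*L)
(((((-4 + 4)*(-1))/10 + 10/(-6)) - E(-4)) - 5)² = (((((-4 + 4)*(-1))/10 + 10/(-6)) - (-2 + 4*(-4))) - 5)² = ((((0*(-1))*(⅒) + 10*(-⅙)) - (-2 - 16)) - 5)² = (((0*(⅒) - 5/3) - 1*(-18)) - 5)² = (((0 - 5/3) + 18) - 5)² = ((-5/3 + 18) - 5)² = (49/3 - 5)² = (34/3)² = 1156/9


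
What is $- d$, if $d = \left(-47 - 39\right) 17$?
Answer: $1462$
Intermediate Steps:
$d = -1462$ ($d = \left(-86\right) 17 = -1462$)
$- d = \left(-1\right) \left(-1462\right) = 1462$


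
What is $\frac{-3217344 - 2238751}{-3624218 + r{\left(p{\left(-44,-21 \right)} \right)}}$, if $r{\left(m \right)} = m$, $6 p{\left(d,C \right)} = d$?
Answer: $\frac{16368285}{10872676} \approx 1.5055$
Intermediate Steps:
$p{\left(d,C \right)} = \frac{d}{6}$
$\frac{-3217344 - 2238751}{-3624218 + r{\left(p{\left(-44,-21 \right)} \right)}} = \frac{-3217344 - 2238751}{-3624218 + \frac{1}{6} \left(-44\right)} = \frac{-3217344 - 2238751}{-3624218 - \frac{22}{3}} = \frac{-3217344 - 2238751}{- \frac{10872676}{3}} = \left(-5456095\right) \left(- \frac{3}{10872676}\right) = \frac{16368285}{10872676}$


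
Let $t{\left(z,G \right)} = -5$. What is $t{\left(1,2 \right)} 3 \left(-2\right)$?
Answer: $30$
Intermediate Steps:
$t{\left(1,2 \right)} 3 \left(-2\right) = \left(-5\right) 3 \left(-2\right) = \left(-15\right) \left(-2\right) = 30$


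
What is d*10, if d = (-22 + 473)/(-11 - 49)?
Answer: -451/6 ≈ -75.167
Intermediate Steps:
d = -451/60 (d = 451/(-60) = 451*(-1/60) = -451/60 ≈ -7.5167)
d*10 = -451/60*10 = -451/6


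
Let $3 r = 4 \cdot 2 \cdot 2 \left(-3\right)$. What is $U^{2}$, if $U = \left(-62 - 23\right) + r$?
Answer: $10201$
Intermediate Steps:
$r = -16$ ($r = \frac{4 \cdot 2 \cdot 2 \left(-3\right)}{3} = \frac{4 \cdot 4 \left(-3\right)}{3} = \frac{4 \left(-12\right)}{3} = \frac{1}{3} \left(-48\right) = -16$)
$U = -101$ ($U = \left(-62 - 23\right) - 16 = -85 - 16 = -101$)
$U^{2} = \left(-101\right)^{2} = 10201$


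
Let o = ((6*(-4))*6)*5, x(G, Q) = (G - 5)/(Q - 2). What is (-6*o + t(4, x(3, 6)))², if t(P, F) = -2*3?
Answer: 18610596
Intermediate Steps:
x(G, Q) = (-5 + G)/(-2 + Q)
t(P, F) = -6
o = -720 (o = -24*6*5 = -144*5 = -720)
(-6*o + t(4, x(3, 6)))² = (-6*(-720) - 6)² = (4320 - 6)² = 4314² = 18610596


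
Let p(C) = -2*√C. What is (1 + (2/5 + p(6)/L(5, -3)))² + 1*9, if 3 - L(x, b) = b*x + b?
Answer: 40478/3675 - 4*√6/15 ≈ 10.361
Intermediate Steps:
L(x, b) = 3 - b - b*x (L(x, b) = 3 - (b*x + b) = 3 - (b + b*x) = 3 + (-b - b*x) = 3 - b - b*x)
(1 + (2/5 + p(6)/L(5, -3)))² + 1*9 = (1 + (2/5 + (-2*√6)/(3 - 1*(-3) - 1*(-3)*5)))² + 1*9 = (1 + (2*(⅕) + (-2*√6)/(3 + 3 + 15)))² + 9 = (1 + (⅖ - 2*√6/21))² + 9 = (7/5 - 2*√6/21)² + 9 = 9 + (7/5 - 2*√6/21)²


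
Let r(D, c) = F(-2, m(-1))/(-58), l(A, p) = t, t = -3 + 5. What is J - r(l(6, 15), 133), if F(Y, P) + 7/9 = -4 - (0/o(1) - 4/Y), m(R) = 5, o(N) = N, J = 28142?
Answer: 14690063/522 ≈ 28142.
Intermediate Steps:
t = 2
l(A, p) = 2
F(Y, P) = -43/9 + 4/Y (F(Y, P) = -7/9 + (-4 - (0/1 - 4/Y)) = -7/9 + (-4 - (0*1 - 4/Y)) = -7/9 + (-4 - (0 - 4/Y)) = -7/9 + (-4 - (-4)/Y) = -7/9 + (-4 + 4/Y) = -43/9 + 4/Y)
r(D, c) = 61/522 (r(D, c) = (-43/9 + 4/(-2))/(-58) = (-43/9 + 4*(-½))*(-1/58) = (-43/9 - 2)*(-1/58) = -61/9*(-1/58) = 61/522)
J - r(l(6, 15), 133) = 28142 - 1*61/522 = 28142 - 61/522 = 14690063/522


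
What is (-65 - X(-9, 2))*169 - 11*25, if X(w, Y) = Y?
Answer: -11598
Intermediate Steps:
(-65 - X(-9, 2))*169 - 11*25 = (-65 - 1*2)*169 - 11*25 = (-65 - 2)*169 - 275 = -67*169 - 275 = -11323 - 275 = -11598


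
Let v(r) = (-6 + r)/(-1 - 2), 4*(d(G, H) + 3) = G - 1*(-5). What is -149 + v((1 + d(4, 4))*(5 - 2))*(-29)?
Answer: -799/4 ≈ -199.75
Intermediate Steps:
d(G, H) = -7/4 + G/4 (d(G, H) = -3 + (G - 1*(-5))/4 = -3 + (G + 5)/4 = -3 + (5 + G)/4 = -3 + (5/4 + G/4) = -7/4 + G/4)
v(r) = 2 - r/3 (v(r) = (-6 + r)/(-3) = (-6 + r)*(-1/3) = 2 - r/3)
-149 + v((1 + d(4, 4))*(5 - 2))*(-29) = -149 + (2 - (1 + (-7/4 + (1/4)*4))*(5 - 2)/3)*(-29) = -149 + (2 - (1 + (-7/4 + 1))*3/3)*(-29) = -149 + (2 - (1 - 3/4)*3/3)*(-29) = -149 + (2 - 3/12)*(-29) = -149 + (2 - 1/3*3/4)*(-29) = -149 + (2 - 1/4)*(-29) = -149 + (7/4)*(-29) = -149 - 203/4 = -799/4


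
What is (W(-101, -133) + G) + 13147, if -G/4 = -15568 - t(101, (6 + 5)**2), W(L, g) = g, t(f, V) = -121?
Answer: 74802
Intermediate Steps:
G = 61788 (G = -4*(-15568 - 1*(-121)) = -4*(-15568 + 121) = -4*(-15447) = 61788)
(W(-101, -133) + G) + 13147 = (-133 + 61788) + 13147 = 61655 + 13147 = 74802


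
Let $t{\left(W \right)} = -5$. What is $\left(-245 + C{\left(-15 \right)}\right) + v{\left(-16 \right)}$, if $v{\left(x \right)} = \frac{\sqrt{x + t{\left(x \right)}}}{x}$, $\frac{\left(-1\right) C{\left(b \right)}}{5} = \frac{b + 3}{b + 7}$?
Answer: $- \frac{505}{2} - \frac{i \sqrt{21}}{16} \approx -252.5 - 0.28641 i$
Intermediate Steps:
$C{\left(b \right)} = - \frac{5 \left(3 + b\right)}{7 + b}$ ($C{\left(b \right)} = - 5 \frac{b + 3}{b + 7} = - 5 \frac{3 + b}{7 + b} = - \frac{5 \left(3 + b\right)}{7 + b}$)
$v{\left(x \right)} = \frac{\sqrt{-5 + x}}{x}$ ($v{\left(x \right)} = \frac{\sqrt{x - 5}}{x} = \frac{\sqrt{-5 + x}}{x}$)
$\left(-245 + C{\left(-15 \right)}\right) + v{\left(-16 \right)} = \left(-245 + \frac{5 \left(-3 - -15\right)}{7 - 15}\right) + \frac{\sqrt{-5 - 16}}{-16} = \left(-245 + \frac{5 \left(-3 + 15\right)}{-8}\right) - \frac{\sqrt{-21}}{16} = \left(-245 + 5 \left(- \frac{1}{8}\right) 12\right) - \frac{i \sqrt{21}}{16} = \left(-245 - \frac{15}{2}\right) - \frac{i \sqrt{21}}{16} = - \frac{505}{2} - \frac{i \sqrt{21}}{16}$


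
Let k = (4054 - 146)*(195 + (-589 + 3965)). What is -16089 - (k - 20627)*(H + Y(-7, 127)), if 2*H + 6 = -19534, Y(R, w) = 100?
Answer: 134749896381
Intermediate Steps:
H = -9770 (H = -3 + (1/2)*(-19534) = -3 - 9767 = -9770)
k = 13955468 (k = 3908*(195 + 3376) = 3908*3571 = 13955468)
-16089 - (k - 20627)*(H + Y(-7, 127)) = -16089 - (13955468 - 20627)*(-9770 + 100) = -16089 - 13934841*(-9670) = -16089 - 1*(-134749912470) = -16089 + 134749912470 = 134749896381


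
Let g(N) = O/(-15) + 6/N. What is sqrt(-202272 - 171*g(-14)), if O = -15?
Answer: 2*I*sqrt(2479029)/7 ≈ 449.86*I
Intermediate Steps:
g(N) = 1 + 6/N (g(N) = -15/(-15) + 6/N = -15*(-1/15) + 6/N = 1 + 6/N)
sqrt(-202272 - 171*g(-14)) = sqrt(-202272 - 171*(6 - 14)/(-14)) = sqrt(-202272 - (-171)*(-8)/14) = sqrt(-202272 - 171*4/7) = sqrt(-202272 - 684/7) = sqrt(-1416588/7) = 2*I*sqrt(2479029)/7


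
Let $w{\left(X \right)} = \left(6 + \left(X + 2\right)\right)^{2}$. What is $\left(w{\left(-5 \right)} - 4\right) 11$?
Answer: $55$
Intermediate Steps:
$w{\left(X \right)} = \left(8 + X\right)^{2}$ ($w{\left(X \right)} = \left(6 + \left(2 + X\right)\right)^{2} = \left(8 + X\right)^{2}$)
$\left(w{\left(-5 \right)} - 4\right) 11 = \left(\left(8 - 5\right)^{2} - 4\right) 11 = \left(3^{2} - 4\right) 11 = \left(9 - 4\right) 11 = 5 \cdot 11 = 55$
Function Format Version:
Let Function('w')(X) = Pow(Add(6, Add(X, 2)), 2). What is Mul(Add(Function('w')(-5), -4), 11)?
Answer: 55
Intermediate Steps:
Function('w')(X) = Pow(Add(8, X), 2) (Function('w')(X) = Pow(Add(6, Add(2, X)), 2) = Pow(Add(8, X), 2))
Mul(Add(Function('w')(-5), -4), 11) = Mul(Add(Pow(Add(8, -5), 2), -4), 11) = Mul(Add(Pow(3, 2), -4), 11) = Mul(Add(9, -4), 11) = Mul(5, 11) = 55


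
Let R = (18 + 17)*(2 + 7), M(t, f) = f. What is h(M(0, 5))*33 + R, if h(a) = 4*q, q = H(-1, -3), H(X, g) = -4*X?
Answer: 843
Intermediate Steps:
q = 4 (q = -4*(-1) = 4)
R = 315 (R = 35*9 = 315)
h(a) = 16 (h(a) = 4*4 = 16)
h(M(0, 5))*33 + R = 16*33 + 315 = 528 + 315 = 843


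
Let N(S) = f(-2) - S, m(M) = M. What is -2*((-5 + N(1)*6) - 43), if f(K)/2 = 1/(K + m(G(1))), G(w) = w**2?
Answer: 132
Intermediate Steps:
f(K) = 2/(1 + K) (f(K) = 2/(K + 1**2) = 2/(K + 1) = 2/(1 + K))
N(S) = -2 - S (N(S) = 2/(1 - 2) - S = 2/(-1) - S = 2*(-1) - S = -2 - S)
-2*((-5 + N(1)*6) - 43) = -2*((-5 + (-2 - 1*1)*6) - 43) = -2*((-5 + (-2 - 1)*6) - 43) = -2*((-5 - 3*6) - 43) = -2*((-5 - 18) - 43) = -2*(-23 - 43) = -2*(-66) = 132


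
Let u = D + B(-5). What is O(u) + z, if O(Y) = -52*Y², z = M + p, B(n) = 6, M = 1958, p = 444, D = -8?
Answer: 2194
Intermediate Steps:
z = 2402 (z = 1958 + 444 = 2402)
u = -2 (u = -8 + 6 = -2)
O(u) + z = -52*(-2)² + 2402 = -52*4 + 2402 = -208 + 2402 = 2194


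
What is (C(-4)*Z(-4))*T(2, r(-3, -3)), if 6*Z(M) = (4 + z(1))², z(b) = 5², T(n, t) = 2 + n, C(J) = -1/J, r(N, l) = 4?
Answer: 841/6 ≈ 140.17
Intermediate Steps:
z(b) = 25
Z(M) = 841/6 (Z(M) = (4 + 25)²/6 = (⅙)*29² = (⅙)*841 = 841/6)
(C(-4)*Z(-4))*T(2, r(-3, -3)) = (-1/(-4)*(841/6))*(2 + 2) = (-1*(-¼)*(841/6))*4 = ((¼)*(841/6))*4 = (841/24)*4 = 841/6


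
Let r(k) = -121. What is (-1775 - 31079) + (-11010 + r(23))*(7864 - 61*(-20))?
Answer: -101146858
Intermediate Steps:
(-1775 - 31079) + (-11010 + r(23))*(7864 - 61*(-20)) = (-1775 - 31079) + (-11010 - 121)*(7864 - 61*(-20)) = -32854 - 11131*(7864 + 1220) = -32854 - 11131*9084 = -32854 - 101114004 = -101146858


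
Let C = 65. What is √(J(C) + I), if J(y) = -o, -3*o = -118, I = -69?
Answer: 5*I*√39/3 ≈ 10.408*I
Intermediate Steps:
o = 118/3 (o = -⅓*(-118) = 118/3 ≈ 39.333)
J(y) = -118/3 (J(y) = -1*118/3 = -118/3)
√(J(C) + I) = √(-118/3 - 69) = √(-325/3) = 5*I*√39/3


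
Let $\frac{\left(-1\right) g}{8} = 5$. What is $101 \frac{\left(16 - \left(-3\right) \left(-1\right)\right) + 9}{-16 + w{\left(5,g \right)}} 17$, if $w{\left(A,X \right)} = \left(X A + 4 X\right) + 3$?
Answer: $- \frac{37774}{373} \approx -101.27$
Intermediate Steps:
$g = -40$ ($g = \left(-8\right) 5 = -40$)
$w{\left(A,X \right)} = 3 + 4 X + A X$ ($w{\left(A,X \right)} = \left(A X + 4 X\right) + 3 = \left(4 X + A X\right) + 3 = 3 + 4 X + A X$)
$101 \frac{\left(16 - \left(-3\right) \left(-1\right)\right) + 9}{-16 + w{\left(5,g \right)}} 17 = 101 \frac{\left(16 - \left(-3\right) \left(-1\right)\right) + 9}{-16 + \left(3 + 4 \left(-40\right) + 5 \left(-40\right)\right)} 17 = 101 \frac{\left(16 - 3\right) + 9}{-16 - 357} \cdot 17 = 101 \frac{13 + 9}{-373} \cdot 17 = 101 \cdot 22 \left(- \frac{1}{373}\right) 17 = 101 \left(- \frac{22}{373}\right) 17 = \left(- \frac{2222}{373}\right) 17 = - \frac{37774}{373}$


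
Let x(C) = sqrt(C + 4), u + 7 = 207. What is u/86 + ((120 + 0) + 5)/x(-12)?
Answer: 100/43 - 125*I*sqrt(2)/4 ≈ 2.3256 - 44.194*I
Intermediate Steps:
u = 200 (u = -7 + 207 = 200)
x(C) = sqrt(4 + C)
u/86 + ((120 + 0) + 5)/x(-12) = 200/86 + ((120 + 0) + 5)/(sqrt(4 - 12)) = 200*(1/86) + (120 + 5)/(sqrt(-8)) = 100/43 + 125/((2*I*sqrt(2))) = 100/43 + 125*(-I*sqrt(2)/4) = 100/43 - 125*I*sqrt(2)/4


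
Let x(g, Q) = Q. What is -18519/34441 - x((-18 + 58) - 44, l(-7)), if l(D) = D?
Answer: 222568/34441 ≈ 6.4623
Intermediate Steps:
-18519/34441 - x((-18 + 58) - 44, l(-7)) = -18519/34441 - 1*(-7) = -18519*1/34441 + 7 = -18519/34441 + 7 = 222568/34441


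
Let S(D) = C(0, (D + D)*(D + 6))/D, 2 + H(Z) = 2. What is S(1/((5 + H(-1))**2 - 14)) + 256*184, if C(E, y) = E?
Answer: 47104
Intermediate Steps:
H(Z) = 0 (H(Z) = -2 + 2 = 0)
S(D) = 0 (S(D) = 0/D = 0)
S(1/((5 + H(-1))**2 - 14)) + 256*184 = 0 + 256*184 = 0 + 47104 = 47104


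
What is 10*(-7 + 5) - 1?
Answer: -21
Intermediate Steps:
10*(-7 + 5) - 1 = 10*(-2) - 1 = -20 - 1 = -21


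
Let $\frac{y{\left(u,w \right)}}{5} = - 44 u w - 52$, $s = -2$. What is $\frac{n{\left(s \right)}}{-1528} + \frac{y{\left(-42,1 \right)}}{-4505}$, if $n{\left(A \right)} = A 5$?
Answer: $- \frac{1367639}{688364} \approx -1.9868$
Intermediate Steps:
$y{\left(u,w \right)} = -260 - 220 u w$ ($y{\left(u,w \right)} = 5 \left(- 44 u w - 52\right) = 5 \left(-52 - 44 u w\right) = -260 - 220 u w$)
$n{\left(A \right)} = 5 A$
$\frac{n{\left(s \right)}}{-1528} + \frac{y{\left(-42,1 \right)}}{-4505} = \frac{5 \left(-2\right)}{-1528} + \frac{-260 - \left(-9240\right) 1}{-4505} = \left(-10\right) \left(- \frac{1}{1528}\right) + \left(-260 + 9240\right) \left(- \frac{1}{4505}\right) = \frac{5}{764} + 8980 \left(- \frac{1}{4505}\right) = \frac{5}{764} - \frac{1796}{901} = - \frac{1367639}{688364}$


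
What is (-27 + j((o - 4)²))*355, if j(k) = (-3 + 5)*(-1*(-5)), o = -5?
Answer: -6035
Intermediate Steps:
j(k) = 10 (j(k) = 2*5 = 10)
(-27 + j((o - 4)²))*355 = (-27 + 10)*355 = -17*355 = -6035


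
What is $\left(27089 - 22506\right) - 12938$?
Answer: $-8355$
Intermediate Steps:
$\left(27089 - 22506\right) - 12938 = 4583 - 12938 = -8355$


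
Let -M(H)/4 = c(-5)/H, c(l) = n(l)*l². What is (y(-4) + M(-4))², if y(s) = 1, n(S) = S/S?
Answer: 676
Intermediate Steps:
n(S) = 1
c(l) = l² (c(l) = 1*l² = l²)
M(H) = -100/H (M(H) = -4*(-5)²/H = -100/H)
(y(-4) + M(-4))² = (1 - 100/(-4))² = (1 - 100*(-¼))² = (1 + 25)² = 26² = 676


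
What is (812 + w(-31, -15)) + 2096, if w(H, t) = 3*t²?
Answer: 3583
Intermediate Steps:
(812 + w(-31, -15)) + 2096 = (812 + 3*(-15)²) + 2096 = (812 + 3*225) + 2096 = (812 + 675) + 2096 = 1487 + 2096 = 3583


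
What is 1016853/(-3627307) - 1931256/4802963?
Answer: -516920249697/757470491767 ≈ -0.68243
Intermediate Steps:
1016853/(-3627307) - 1931256/4802963 = 1016853*(-1/3627307) - 1931256*1/4802963 = -44211/157709 - 1931256/4802963 = -516920249697/757470491767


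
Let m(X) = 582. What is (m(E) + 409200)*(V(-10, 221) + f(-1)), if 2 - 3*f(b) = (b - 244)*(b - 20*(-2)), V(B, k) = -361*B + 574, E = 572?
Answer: 3019956746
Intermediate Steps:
V(B, k) = 574 - 361*B
f(b) = 2/3 - (-244 + b)*(40 + b)/3 (f(b) = 2/3 - (b - 244)*(b - 20*(-2))/3 = 2/3 - (-244 + b)*(b + 40)/3 = 2/3 - (-244 + b)*(40 + b)/3)
(m(E) + 409200)*(V(-10, 221) + f(-1)) = (582 + 409200)*((574 - 361*(-10)) + (3254 + 68*(-1) - 1/3*(-1)**2)) = 409782*((574 + 3610) + (3254 - 68 - 1/3*1)) = 409782*(4184 + (3254 - 68 - 1/3)) = 409782*(4184 + 9557/3) = 409782*(22109/3) = 3019956746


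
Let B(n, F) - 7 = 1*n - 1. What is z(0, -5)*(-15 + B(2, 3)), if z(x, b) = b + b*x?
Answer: 35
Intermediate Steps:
B(n, F) = 6 + n (B(n, F) = 7 + (1*n - 1) = 7 + (n - 1) = 7 + (-1 + n) = 6 + n)
z(0, -5)*(-15 + B(2, 3)) = (-5*(1 + 0))*(-15 + (6 + 2)) = (-5*1)*(-15 + 8) = -5*(-7) = 35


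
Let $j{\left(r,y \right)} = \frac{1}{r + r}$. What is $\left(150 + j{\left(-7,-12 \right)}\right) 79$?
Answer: $\frac{165821}{14} \approx 11844.0$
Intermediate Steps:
$j{\left(r,y \right)} = \frac{1}{2 r}$
$\left(150 + j{\left(-7,-12 \right)}\right) 79 = \left(150 + \frac{1}{2 \left(-7\right)}\right) 79 = \left(150 + \frac{1}{2} \left(- \frac{1}{7}\right)\right) 79 = \left(150 - \frac{1}{14}\right) 79 = \frac{2099}{14} \cdot 79 = \frac{165821}{14}$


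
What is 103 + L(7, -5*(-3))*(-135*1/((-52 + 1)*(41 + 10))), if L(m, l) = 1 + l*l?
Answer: 33157/289 ≈ 114.73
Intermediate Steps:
L(m, l) = 1 + l²
103 + L(7, -5*(-3))*(-135*1/((-52 + 1)*(41 + 10))) = 103 + (1 + (-5*(-3))²)*(-135*1/((-52 + 1)*(41 + 10))) = 103 + (1 + 15²)*(-135/(51*(-51))) = 103 + (1 + 225)*(-135/(-2601)) = 103 + 226*(-135*(-1/2601)) = 103 + 226*(15/289) = 103 + 3390/289 = 33157/289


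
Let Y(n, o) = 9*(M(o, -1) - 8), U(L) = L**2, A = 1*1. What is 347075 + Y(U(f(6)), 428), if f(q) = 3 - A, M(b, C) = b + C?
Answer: 350846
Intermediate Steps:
M(b, C) = C + b
A = 1
f(q) = 2 (f(q) = 3 - 1*1 = 3 - 1 = 2)
Y(n, o) = -81 + 9*o (Y(n, o) = 9*((-1 + o) - 8) = 9*(-9 + o) = -81 + 9*o)
347075 + Y(U(f(6)), 428) = 347075 + (-81 + 9*428) = 347075 + (-81 + 3852) = 347075 + 3771 = 350846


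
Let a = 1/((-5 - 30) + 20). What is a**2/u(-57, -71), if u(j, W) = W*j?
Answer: 1/910575 ≈ 1.0982e-6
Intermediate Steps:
a = -1/15 (a = 1/(-35 + 20) = 1/(-15) = -1/15 ≈ -0.066667)
a**2/u(-57, -71) = (-1/15)**2/((-71*(-57))) = (1/225)/4047 = (1/225)*(1/4047) = 1/910575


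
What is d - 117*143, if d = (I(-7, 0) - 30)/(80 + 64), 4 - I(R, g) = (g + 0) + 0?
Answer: -1204645/72 ≈ -16731.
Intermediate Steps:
I(R, g) = 4 - g (I(R, g) = 4 - ((g + 0) + 0) = 4 - (g + 0) = 4 - g)
d = -13/72 (d = ((4 - 1*0) - 30)/(80 + 64) = ((4 + 0) - 30)/144 = (4 - 30)*(1/144) = -26*1/144 = -13/72 ≈ -0.18056)
d - 117*143 = -13/72 - 117*143 = -13/72 - 16731 = -1204645/72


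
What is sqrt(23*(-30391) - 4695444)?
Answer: I*sqrt(5394437) ≈ 2322.6*I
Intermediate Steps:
sqrt(23*(-30391) - 4695444) = sqrt(-698993 - 4695444) = sqrt(-5394437) = I*sqrt(5394437)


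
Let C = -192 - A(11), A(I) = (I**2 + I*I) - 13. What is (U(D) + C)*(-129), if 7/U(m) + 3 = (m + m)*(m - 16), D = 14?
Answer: 3205134/59 ≈ 54324.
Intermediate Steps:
A(I) = -13 + 2*I**2 (A(I) = (I**2 + I**2) - 13 = 2*I**2 - 13 = -13 + 2*I**2)
U(m) = 7/(-3 + 2*m*(-16 + m)) (U(m) = 7/(-3 + (m + m)*(m - 16)) = 7/(-3 + (2*m)*(-16 + m)) = 7/(-3 + 2*m*(-16 + m)))
C = -421 (C = -192 - (-13 + 2*11**2) = -192 - (-13 + 2*121) = -192 - (-13 + 242) = -192 - 1*229 = -192 - 229 = -421)
(U(D) + C)*(-129) = (7/(-3 - 32*14 + 2*14**2) - 421)*(-129) = (7/(-3 - 448 + 2*196) - 421)*(-129) = (7/(-3 - 448 + 392) - 421)*(-129) = (7/(-59) - 421)*(-129) = (7*(-1/59) - 421)*(-129) = (-7/59 - 421)*(-129) = -24846/59*(-129) = 3205134/59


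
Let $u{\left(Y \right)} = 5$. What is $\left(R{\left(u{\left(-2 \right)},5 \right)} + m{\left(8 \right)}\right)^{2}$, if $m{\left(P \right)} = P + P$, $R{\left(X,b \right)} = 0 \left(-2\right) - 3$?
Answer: $169$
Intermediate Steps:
$R{\left(X,b \right)} = -3$ ($R{\left(X,b \right)} = 0 - 3 = -3$)
$m{\left(P \right)} = 2 P$
$\left(R{\left(u{\left(-2 \right)},5 \right)} + m{\left(8 \right)}\right)^{2} = \left(-3 + 2 \cdot 8\right)^{2} = \left(-3 + 16\right)^{2} = 13^{2} = 169$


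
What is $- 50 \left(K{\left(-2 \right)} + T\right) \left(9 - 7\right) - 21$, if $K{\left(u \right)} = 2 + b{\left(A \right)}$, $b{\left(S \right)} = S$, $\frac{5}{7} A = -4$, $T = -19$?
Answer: $2239$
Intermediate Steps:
$A = - \frac{28}{5}$ ($A = \frac{7}{5} \left(-4\right) = - \frac{28}{5} \approx -5.6$)
$K{\left(u \right)} = - \frac{18}{5}$ ($K{\left(u \right)} = 2 - \frac{28}{5} = - \frac{18}{5}$)
$- 50 \left(K{\left(-2 \right)} + T\right) \left(9 - 7\right) - 21 = - 50 \left(- \frac{18}{5} - 19\right) \left(9 - 7\right) - 21 = - 50 \left(\left(- \frac{113}{5}\right) 2\right) - 21 = \left(-50\right) \left(- \frac{226}{5}\right) - 21 = 2260 - 21 = 2239$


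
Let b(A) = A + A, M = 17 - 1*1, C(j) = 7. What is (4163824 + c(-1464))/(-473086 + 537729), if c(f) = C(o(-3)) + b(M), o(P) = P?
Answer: 4163863/64643 ≈ 64.413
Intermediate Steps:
M = 16 (M = 17 - 1 = 16)
b(A) = 2*A
c(f) = 39 (c(f) = 7 + 2*16 = 7 + 32 = 39)
(4163824 + c(-1464))/(-473086 + 537729) = (4163824 + 39)/(-473086 + 537729) = 4163863/64643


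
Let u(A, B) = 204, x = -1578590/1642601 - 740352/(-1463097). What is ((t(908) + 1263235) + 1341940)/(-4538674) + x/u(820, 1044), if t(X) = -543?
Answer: -35609340123282651183/61810443407891758342 ≈ -0.57611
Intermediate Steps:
x = -364509119226/801094865099 (x = -1578590*1/1642601 - 740352*(-1/1463097) = -1578590/1642601 + 246784/487699 = -364509119226/801094865099 ≈ -0.45501)
((t(908) + 1263235) + 1341940)/(-4538674) + x/u(820, 1044) = ((-543 + 1263235) + 1341940)/(-4538674) - 364509119226/801094865099/204 = (1262692 + 1341940)*(-1/4538674) - 364509119226/801094865099*1/204 = 2604632*(-1/4538674) - 60751519871/27237225413366 = -1302316/2269337 - 60751519871/27237225413366 = -35609340123282651183/61810443407891758342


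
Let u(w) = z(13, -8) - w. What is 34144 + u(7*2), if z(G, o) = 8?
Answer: 34138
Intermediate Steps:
u(w) = 8 - w
34144 + u(7*2) = 34144 + (8 - 7*2) = 34144 + (8 - 1*14) = 34144 + (8 - 14) = 34144 - 6 = 34138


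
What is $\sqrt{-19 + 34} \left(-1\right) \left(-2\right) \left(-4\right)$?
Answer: $- 8 \sqrt{15} \approx -30.984$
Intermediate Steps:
$\sqrt{-19 + 34} \left(-1\right) \left(-2\right) \left(-4\right) = \sqrt{15} \cdot 2 \left(-4\right) = \sqrt{15} \left(-8\right) = - 8 \sqrt{15}$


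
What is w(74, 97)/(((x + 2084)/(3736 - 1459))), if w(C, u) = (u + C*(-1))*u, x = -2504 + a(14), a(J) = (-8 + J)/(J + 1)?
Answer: -25399935/2098 ≈ -12107.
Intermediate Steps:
a(J) = (-8 + J)/(1 + J)
x = -12518/5 (x = -2504 + (-8 + 14)/(1 + 14) = -2504 + 6/15 = -2504 + (1/15)*6 = -2504 + 2/5 = -12518/5 ≈ -2503.6)
w(C, u) = u*(u - C) (w(C, u) = (u - C)*u = u*(u - C))
w(74, 97)/(((x + 2084)/(3736 - 1459))) = (97*(97 - 1*74))/(((-12518/5 + 2084)/(3736 - 1459))) = (97*(97 - 74))/((-2098/5/2277)) = (97*23)/((-2098/5*1/2277)) = 2231/(-2098/11385) = 2231*(-11385/2098) = -25399935/2098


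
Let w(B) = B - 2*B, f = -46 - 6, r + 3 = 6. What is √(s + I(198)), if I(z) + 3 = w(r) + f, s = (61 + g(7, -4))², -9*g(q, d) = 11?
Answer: 43*√154/9 ≈ 59.291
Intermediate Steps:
r = 3 (r = -3 + 6 = 3)
g(q, d) = -11/9 (g(q, d) = -⅑*11 = -11/9)
s = 289444/81 (s = (61 - 11/9)² = (538/9)² = 289444/81 ≈ 3573.4)
f = -52
w(B) = -B
I(z) = -58 (I(z) = -3 + (-1*3 - 52) = -3 + (-3 - 52) = -3 - 55 = -58)
√(s + I(198)) = √(289444/81 - 58) = √(284746/81) = 43*√154/9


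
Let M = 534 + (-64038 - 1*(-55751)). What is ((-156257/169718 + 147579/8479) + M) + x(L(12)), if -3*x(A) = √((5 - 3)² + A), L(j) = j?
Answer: -33405196713629/4317116766 ≈ -7737.9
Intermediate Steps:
M = -7753 (M = 534 + (-64038 + 55751) = 534 - 8287 = -7753)
x(A) = -√(4 + A)/3 (x(A) = -√((5 - 3)² + A)/3 = -√(2² + A)/3 = -√(4 + A)/3)
((-156257/169718 + 147579/8479) + M) + x(L(12)) = ((-156257/169718 + 147579/8479) - 7753) - √(4 + 12)/3 = ((-156257*1/169718 + 147579*(1/8479)) - 7753) - √16/3 = ((-156257/169718 + 147579/8479) - 7753) - ⅓*4 = (23721909619/1439038922 - 7753) - 4/3 = -11133146852647/1439038922 - 4/3 = -33405196713629/4317116766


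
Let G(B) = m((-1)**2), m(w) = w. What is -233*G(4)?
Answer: -233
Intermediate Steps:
G(B) = 1 (G(B) = (-1)**2 = 1)
-233*G(4) = -233*1 = -233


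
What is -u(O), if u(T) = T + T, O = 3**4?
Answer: -162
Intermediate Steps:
O = 81
u(T) = 2*T
-u(O) = -2*81 = -1*162 = -162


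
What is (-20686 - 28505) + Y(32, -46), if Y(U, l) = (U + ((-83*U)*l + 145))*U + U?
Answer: 3866137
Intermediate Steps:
Y(U, l) = U + U*(145 + U - 83*U*l) (Y(U, l) = (U + (-83*U*l + 145))*U + U = (U + (145 - 83*U*l))*U + U = (145 + U - 83*U*l)*U + U = U*(145 + U - 83*U*l) + U = U + U*(145 + U - 83*U*l))
(-20686 - 28505) + Y(32, -46) = (-20686 - 28505) + 32*(146 + 32 - 83*32*(-46)) = -49191 + 32*(146 + 32 + 122176) = -49191 + 32*122354 = -49191 + 3915328 = 3866137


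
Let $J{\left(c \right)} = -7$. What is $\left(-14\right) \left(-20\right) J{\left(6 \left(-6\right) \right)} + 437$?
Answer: $-1523$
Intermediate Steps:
$\left(-14\right) \left(-20\right) J{\left(6 \left(-6\right) \right)} + 437 = \left(-14\right) \left(-20\right) \left(-7\right) + 437 = 280 \left(-7\right) + 437 = -1960 + 437 = -1523$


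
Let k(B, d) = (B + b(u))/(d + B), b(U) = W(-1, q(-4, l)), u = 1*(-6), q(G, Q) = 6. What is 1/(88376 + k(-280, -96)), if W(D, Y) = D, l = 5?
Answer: 376/33229657 ≈ 1.1315e-5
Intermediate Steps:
u = -6
b(U) = -1
k(B, d) = (-1 + B)/(B + d) (k(B, d) = (B - 1)/(d + B) = (-1 + B)/(B + d))
1/(88376 + k(-280, -96)) = 1/(88376 + (-1 - 280)/(-280 - 96)) = 1/(88376 - 281/(-376)) = 1/(88376 - 1/376*(-281)) = 1/(88376 + 281/376) = 1/(33229657/376) = 376/33229657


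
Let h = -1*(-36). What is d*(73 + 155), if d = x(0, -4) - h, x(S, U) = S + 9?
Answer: -6156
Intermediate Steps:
x(S, U) = 9 + S
h = 36
d = -27 (d = (9 + 0) - 1*36 = 9 - 36 = -27)
d*(73 + 155) = -27*(73 + 155) = -27*228 = -6156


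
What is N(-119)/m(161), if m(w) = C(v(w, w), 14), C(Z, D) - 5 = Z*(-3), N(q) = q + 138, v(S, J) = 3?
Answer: -19/4 ≈ -4.7500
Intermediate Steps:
N(q) = 138 + q
C(Z, D) = 5 - 3*Z (C(Z, D) = 5 + Z*(-3) = 5 - 3*Z)
m(w) = -4 (m(w) = 5 - 3*3 = 5 - 9 = -4)
N(-119)/m(161) = (138 - 119)/(-4) = 19*(-1/4) = -19/4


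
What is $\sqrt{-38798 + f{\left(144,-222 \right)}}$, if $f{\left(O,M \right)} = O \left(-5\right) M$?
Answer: $\sqrt{121042} \approx 347.91$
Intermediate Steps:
$f{\left(O,M \right)} = - 5 M O$ ($f{\left(O,M \right)} = - 5 O M = - 5 M O$)
$\sqrt{-38798 + f{\left(144,-222 \right)}} = \sqrt{-38798 - \left(-1110\right) 144} = \sqrt{-38798 + 159840} = \sqrt{121042}$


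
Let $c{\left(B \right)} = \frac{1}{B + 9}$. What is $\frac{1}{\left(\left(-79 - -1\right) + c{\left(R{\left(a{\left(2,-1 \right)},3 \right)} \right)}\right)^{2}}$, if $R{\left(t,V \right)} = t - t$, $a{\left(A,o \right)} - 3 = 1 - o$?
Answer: $\frac{81}{491401} \approx 0.00016483$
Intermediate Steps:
$a{\left(A,o \right)} = 4 - o$ ($a{\left(A,o \right)} = 3 - \left(-1 + o\right) = 4 - o$)
$R{\left(t,V \right)} = 0$
$c{\left(B \right)} = \frac{1}{9 + B}$
$\frac{1}{\left(\left(-79 - -1\right) + c{\left(R{\left(a{\left(2,-1 \right)},3 \right)} \right)}\right)^{2}} = \frac{1}{\left(\left(-79 - -1\right) + \frac{1}{9 + 0}\right)^{2}} = \frac{1}{\left(\left(-79 + 1\right) + \frac{1}{9}\right)^{2}} = \frac{1}{\left(-78 + \frac{1}{9}\right)^{2}} = \frac{1}{\left(- \frac{701}{9}\right)^{2}} = \frac{1}{\frac{491401}{81}} = \frac{81}{491401}$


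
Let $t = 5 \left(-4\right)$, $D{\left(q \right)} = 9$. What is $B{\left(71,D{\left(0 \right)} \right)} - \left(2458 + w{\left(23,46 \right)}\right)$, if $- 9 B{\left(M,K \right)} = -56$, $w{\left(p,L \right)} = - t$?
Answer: $- \frac{22246}{9} \approx -2471.8$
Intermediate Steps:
$t = -20$
$w{\left(p,L \right)} = 20$ ($w{\left(p,L \right)} = \left(-1\right) \left(-20\right) = 20$)
$B{\left(M,K \right)} = \frac{56}{9}$ ($B{\left(M,K \right)} = \left(- \frac{1}{9}\right) \left(-56\right) = \frac{56}{9}$)
$B{\left(71,D{\left(0 \right)} \right)} - \left(2458 + w{\left(23,46 \right)}\right) = \frac{56}{9} - 2478 = - \frac{22246}{9}$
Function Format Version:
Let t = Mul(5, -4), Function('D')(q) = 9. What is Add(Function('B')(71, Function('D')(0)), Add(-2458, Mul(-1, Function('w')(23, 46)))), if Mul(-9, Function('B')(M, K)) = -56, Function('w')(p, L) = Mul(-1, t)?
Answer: Rational(-22246, 9) ≈ -2471.8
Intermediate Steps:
t = -20
Function('w')(p, L) = 20 (Function('w')(p, L) = Mul(-1, -20) = 20)
Function('B')(M, K) = Rational(56, 9) (Function('B')(M, K) = Mul(Rational(-1, 9), -56) = Rational(56, 9))
Add(Function('B')(71, Function('D')(0)), Add(-2458, Mul(-1, Function('w')(23, 46)))) = Add(Rational(56, 9), Add(-2458, Mul(-1, 20))) = Add(Rational(56, 9), Add(-2458, -20)) = Add(Rational(56, 9), -2478) = Rational(-22246, 9)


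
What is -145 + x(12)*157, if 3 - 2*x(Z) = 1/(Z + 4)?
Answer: 2739/32 ≈ 85.594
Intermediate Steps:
x(Z) = 3/2 - 1/(2*(4 + Z)) (x(Z) = 3/2 - 1/(2*(Z + 4)) = 3/2 - 1/(2*(4 + Z)))
-145 + x(12)*157 = -145 + ((11 + 3*12)/(2*(4 + 12)))*157 = -145 + ((½)*(11 + 36)/16)*157 = -145 + ((½)*(1/16)*47)*157 = -145 + (47/32)*157 = -145 + 7379/32 = 2739/32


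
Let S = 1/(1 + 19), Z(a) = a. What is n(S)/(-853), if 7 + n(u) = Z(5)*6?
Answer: -23/853 ≈ -0.026964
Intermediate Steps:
S = 1/20 ≈ 0.050000
n(u) = 23 (n(u) = -7 + 5*6 = -7 + 30 = 23)
n(S)/(-853) = 23/(-853) = 23*(-1/853) = -23/853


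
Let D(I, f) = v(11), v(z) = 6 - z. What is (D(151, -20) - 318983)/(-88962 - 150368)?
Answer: 159494/119665 ≈ 1.3328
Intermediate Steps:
D(I, f) = -5 (D(I, f) = 6 - 1*11 = 6 - 11 = -5)
(D(151, -20) - 318983)/(-88962 - 150368) = (-5 - 318983)/(-88962 - 150368) = -318988/(-239330) = -318988*(-1/239330) = 159494/119665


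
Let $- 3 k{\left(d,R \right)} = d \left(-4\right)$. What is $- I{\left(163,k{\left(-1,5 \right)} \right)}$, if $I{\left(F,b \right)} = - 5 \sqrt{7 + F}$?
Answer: $5 \sqrt{170} \approx 65.192$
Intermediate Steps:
$k{\left(d,R \right)} = \frac{4 d}{3}$ ($k{\left(d,R \right)} = - \frac{d \left(-4\right)}{3} = - \frac{\left(-4\right) d}{3} = \frac{4 d}{3}$)
$- I{\left(163,k{\left(-1,5 \right)} \right)} = - \left(-5\right) \sqrt{7 + 163} = - \left(-5\right) \sqrt{170} = 5 \sqrt{170}$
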